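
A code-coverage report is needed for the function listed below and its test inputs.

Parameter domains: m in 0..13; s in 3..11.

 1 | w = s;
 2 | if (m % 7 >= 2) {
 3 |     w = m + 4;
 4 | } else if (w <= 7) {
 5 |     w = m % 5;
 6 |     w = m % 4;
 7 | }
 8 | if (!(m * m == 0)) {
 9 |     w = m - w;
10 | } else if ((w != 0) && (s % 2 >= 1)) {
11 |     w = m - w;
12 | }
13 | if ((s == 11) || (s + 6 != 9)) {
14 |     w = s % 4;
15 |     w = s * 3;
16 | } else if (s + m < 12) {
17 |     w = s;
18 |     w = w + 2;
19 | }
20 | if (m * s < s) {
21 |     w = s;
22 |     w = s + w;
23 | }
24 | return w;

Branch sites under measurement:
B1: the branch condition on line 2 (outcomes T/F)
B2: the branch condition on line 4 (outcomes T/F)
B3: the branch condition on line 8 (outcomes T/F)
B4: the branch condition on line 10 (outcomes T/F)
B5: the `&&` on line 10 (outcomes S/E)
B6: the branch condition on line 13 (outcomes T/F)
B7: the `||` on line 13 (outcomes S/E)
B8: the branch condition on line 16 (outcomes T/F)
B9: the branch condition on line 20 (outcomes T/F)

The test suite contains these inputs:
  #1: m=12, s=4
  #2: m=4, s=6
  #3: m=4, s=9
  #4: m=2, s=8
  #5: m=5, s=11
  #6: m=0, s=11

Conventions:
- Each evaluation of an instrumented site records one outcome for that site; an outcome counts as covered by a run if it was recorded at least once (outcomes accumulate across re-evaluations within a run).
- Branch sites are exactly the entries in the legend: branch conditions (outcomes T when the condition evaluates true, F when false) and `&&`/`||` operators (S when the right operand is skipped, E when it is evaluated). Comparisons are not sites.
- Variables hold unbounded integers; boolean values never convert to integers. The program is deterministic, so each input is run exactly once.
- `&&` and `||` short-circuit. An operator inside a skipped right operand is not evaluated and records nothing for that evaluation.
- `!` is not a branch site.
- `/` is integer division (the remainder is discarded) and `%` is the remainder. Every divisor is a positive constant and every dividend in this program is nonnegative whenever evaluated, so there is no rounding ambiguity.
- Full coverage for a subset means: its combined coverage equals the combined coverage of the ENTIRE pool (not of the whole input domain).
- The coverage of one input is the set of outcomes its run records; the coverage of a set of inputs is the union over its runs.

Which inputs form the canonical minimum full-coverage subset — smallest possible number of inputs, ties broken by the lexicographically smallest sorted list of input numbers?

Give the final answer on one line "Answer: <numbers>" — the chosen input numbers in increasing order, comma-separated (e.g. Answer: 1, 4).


#1 (m=12, s=4) -> covered: B1=T, B3=T, B6=T, B7=E, B9=F
#2 (m=4, s=6) -> covered: B1=T, B3=T, B6=T, B7=E, B9=F
#3 (m=4, s=9) -> covered: B1=T, B3=T, B6=T, B7=E, B9=F
#4 (m=2, s=8) -> covered: B1=T, B3=T, B6=T, B7=E, B9=F
#5 (m=5, s=11) -> covered: B1=T, B3=T, B6=T, B7=S, B9=F
#6 (m=0, s=11) -> covered: B1=F, B2=F, B3=F, B4=T, B5=E, B6=T, B7=S, B9=T
the full pool covers 12 outcomes: B1=T, B1=F, B2=F, B3=T, B3=F, B4=T, B5=E, B6=T, B7=S, B7=E, B9=T, B9=F
size 1 is not enough: best union over all size-1 subsets is 8/12
at size 2, {1, 6} reaches all 12 outcomes; every lexicographically earlier size-2 subset fails
Answer: 1, 6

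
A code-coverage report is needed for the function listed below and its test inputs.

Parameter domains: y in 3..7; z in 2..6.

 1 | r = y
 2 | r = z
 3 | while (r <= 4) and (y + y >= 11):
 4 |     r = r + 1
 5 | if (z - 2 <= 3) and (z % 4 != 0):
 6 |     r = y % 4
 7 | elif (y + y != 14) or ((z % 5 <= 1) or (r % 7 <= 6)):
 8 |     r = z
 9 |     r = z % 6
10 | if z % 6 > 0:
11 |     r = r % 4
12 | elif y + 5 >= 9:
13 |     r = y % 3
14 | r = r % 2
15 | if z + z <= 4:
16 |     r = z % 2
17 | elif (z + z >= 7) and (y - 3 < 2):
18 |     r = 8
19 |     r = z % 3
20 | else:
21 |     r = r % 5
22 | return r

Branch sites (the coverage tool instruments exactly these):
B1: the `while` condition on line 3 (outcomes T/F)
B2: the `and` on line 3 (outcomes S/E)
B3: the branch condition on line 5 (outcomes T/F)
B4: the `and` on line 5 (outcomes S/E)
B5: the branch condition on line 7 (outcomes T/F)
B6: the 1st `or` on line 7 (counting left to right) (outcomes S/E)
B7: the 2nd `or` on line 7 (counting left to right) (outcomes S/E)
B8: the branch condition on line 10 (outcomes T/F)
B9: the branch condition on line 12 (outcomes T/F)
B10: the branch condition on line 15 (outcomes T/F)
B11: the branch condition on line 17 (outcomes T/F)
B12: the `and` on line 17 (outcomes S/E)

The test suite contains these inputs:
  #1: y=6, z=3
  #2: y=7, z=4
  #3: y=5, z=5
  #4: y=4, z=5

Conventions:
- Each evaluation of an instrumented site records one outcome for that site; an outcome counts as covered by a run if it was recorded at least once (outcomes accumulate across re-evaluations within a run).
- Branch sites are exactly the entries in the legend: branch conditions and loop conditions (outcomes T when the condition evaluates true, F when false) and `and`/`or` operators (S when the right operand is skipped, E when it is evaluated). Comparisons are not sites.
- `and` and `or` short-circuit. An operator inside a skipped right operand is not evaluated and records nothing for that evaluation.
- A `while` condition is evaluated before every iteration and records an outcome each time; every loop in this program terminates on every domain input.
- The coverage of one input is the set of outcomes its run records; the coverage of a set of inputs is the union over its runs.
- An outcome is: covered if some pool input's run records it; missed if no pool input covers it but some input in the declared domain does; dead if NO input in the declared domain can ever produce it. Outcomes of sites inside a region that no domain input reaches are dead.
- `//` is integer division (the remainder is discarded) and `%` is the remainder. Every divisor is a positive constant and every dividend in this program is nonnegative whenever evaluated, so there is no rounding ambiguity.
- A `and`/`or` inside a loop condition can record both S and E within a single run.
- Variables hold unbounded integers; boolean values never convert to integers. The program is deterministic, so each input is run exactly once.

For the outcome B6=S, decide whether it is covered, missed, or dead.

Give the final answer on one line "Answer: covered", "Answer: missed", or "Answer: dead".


no pool input records B6=S
but domain input (y=3, z=4) does record it -> reachable, so missed
Answer: missed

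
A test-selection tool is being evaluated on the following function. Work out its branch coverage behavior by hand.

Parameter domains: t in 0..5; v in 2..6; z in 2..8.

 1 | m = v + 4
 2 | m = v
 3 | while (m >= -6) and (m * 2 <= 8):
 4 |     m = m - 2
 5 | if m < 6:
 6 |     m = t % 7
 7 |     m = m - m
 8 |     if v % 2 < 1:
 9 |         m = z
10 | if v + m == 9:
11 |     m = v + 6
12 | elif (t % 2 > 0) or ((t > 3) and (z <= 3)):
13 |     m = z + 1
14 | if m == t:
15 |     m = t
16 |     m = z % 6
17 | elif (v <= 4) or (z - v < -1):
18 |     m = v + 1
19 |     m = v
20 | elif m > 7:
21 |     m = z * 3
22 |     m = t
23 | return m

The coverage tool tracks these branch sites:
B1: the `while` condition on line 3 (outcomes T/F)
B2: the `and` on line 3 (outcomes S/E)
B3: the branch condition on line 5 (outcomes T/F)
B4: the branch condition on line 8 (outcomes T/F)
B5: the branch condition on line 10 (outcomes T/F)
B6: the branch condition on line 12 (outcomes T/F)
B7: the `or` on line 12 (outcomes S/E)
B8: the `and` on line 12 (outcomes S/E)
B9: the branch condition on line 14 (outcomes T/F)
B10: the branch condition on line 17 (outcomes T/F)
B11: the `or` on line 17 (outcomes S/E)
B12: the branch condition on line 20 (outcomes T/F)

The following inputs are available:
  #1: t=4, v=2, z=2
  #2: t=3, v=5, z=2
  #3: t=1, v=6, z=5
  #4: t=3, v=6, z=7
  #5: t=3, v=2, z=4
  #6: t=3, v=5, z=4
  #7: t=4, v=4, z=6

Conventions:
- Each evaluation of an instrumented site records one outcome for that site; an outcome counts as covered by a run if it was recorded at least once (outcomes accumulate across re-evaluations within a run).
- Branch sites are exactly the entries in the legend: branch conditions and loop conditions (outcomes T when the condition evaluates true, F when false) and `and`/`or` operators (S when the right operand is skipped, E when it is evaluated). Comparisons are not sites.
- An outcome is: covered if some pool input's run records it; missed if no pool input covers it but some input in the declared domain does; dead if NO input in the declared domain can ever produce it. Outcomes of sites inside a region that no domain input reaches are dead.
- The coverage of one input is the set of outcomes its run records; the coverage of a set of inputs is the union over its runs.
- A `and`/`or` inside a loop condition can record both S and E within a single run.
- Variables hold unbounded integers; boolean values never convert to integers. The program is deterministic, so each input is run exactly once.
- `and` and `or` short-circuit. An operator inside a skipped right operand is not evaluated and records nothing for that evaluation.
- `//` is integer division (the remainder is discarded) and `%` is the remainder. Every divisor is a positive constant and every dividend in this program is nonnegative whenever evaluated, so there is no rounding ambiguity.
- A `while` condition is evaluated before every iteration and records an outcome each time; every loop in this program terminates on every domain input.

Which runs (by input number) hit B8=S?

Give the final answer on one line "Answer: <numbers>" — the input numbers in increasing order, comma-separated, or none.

input #1 (t=4, v=2, z=2): misses B8=S
input #2 (t=3, v=5, z=2): misses B8=S
input #3 (t=1, v=6, z=5): misses B8=S
input #4 (t=3, v=6, z=7): misses B8=S
input #5 (t=3, v=2, z=4): misses B8=S
input #6 (t=3, v=5, z=4): misses B8=S
input #7 (t=4, v=4, z=6): misses B8=S

Answer: none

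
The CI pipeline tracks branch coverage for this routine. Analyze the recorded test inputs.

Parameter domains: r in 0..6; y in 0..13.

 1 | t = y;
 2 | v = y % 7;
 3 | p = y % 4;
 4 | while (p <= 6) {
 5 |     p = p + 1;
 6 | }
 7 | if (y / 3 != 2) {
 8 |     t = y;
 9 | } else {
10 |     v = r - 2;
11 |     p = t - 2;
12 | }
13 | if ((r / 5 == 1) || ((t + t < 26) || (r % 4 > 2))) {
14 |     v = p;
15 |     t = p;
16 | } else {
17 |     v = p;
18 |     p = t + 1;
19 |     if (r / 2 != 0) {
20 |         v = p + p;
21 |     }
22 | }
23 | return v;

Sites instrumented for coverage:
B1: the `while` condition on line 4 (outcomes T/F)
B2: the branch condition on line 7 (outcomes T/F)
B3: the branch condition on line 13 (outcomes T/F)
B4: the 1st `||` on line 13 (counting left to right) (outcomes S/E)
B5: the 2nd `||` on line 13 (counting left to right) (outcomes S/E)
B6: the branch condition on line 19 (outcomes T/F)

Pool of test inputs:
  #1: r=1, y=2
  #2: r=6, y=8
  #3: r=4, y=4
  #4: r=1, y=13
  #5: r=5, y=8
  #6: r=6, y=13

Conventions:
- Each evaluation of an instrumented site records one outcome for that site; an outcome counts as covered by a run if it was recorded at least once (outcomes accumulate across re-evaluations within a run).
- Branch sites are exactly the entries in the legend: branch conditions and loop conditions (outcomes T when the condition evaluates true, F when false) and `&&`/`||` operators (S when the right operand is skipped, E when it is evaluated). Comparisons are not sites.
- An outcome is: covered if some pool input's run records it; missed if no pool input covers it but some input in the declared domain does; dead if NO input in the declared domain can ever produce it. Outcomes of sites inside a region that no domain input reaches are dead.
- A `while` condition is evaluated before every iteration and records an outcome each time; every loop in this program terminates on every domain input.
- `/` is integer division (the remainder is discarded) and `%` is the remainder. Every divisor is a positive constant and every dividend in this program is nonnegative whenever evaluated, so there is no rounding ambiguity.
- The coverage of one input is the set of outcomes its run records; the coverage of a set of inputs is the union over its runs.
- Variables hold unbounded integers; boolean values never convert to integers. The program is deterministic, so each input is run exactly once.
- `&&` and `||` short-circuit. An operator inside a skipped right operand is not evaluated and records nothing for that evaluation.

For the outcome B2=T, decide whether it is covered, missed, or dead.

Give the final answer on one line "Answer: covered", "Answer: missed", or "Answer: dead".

B2=T is recorded by pool input(s) 1, 3, 4, 6 -> covered

Answer: covered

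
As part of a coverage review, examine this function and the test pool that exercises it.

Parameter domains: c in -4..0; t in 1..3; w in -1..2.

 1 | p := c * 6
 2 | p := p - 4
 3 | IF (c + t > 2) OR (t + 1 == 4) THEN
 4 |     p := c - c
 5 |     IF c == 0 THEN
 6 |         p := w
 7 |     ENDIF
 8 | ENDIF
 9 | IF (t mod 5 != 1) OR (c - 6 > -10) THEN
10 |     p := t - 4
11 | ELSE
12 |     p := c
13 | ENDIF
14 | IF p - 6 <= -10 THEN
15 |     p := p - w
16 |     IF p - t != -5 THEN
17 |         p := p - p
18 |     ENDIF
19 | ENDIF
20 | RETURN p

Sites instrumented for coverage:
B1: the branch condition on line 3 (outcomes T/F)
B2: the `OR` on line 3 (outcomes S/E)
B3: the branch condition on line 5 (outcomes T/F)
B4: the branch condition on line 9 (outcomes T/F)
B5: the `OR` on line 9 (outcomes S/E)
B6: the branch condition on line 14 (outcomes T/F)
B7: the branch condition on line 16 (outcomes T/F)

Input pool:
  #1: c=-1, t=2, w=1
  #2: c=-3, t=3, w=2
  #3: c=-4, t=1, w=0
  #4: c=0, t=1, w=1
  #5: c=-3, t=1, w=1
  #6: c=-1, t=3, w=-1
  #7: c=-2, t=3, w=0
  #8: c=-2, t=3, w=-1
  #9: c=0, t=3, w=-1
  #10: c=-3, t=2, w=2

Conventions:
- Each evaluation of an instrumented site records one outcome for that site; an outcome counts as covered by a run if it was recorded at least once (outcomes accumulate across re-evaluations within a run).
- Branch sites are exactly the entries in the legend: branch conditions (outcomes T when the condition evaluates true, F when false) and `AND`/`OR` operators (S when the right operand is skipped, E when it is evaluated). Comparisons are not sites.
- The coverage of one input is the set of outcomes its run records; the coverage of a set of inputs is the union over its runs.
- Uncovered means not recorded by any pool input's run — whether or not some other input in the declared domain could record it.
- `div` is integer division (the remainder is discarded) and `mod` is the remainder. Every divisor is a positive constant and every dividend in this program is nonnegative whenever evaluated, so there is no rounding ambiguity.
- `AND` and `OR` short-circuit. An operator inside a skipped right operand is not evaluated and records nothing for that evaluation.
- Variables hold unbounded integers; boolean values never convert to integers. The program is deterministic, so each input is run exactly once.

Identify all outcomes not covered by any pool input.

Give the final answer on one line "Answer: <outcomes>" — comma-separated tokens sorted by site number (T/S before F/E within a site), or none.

test 1 (c=-1, t=2, w=1) fires B2->E, B1->F, B5->S, B4->T, B6->F; hits B1=F, B2=E, B4=T, B5=S, B6=F
test 2 (c=-3, t=3, w=2) fires B2->E, B1->T, B3->F, B5->S, B4->T, B6->F; hits B1=T, B2=E, B3=F, B4=T, B5=S, B6=F
test 3 (c=-4, t=1, w=0) fires B2->E, B1->F, B5->E, B4->F, B6->T, B7->F; hits B1=F, B2=E, B4=F, B5=E, B6=T, B7=F
test 4 (c=0, t=1, w=1) fires B2->E, B1->F, B5->E, B4->T, B6->F; hits B1=F, B2=E, B4=T, B5=E, B6=F
test 5 (c=-3, t=1, w=1) fires B2->E, B1->F, B5->E, B4->T, B6->F; hits B1=F, B2=E, B4=T, B5=E, B6=F
test 6 (c=-1, t=3, w=-1) fires B2->E, B1->T, B3->F, B5->S, B4->T, B6->F; hits B1=T, B2=E, B3=F, B4=T, B5=S, B6=F
test 7 (c=-2, t=3, w=0) fires B2->E, B1->T, B3->F, B5->S, B4->T, B6->F; hits B1=T, B2=E, B3=F, B4=T, B5=S, B6=F
test 8 (c=-2, t=3, w=-1) fires B2->E, B1->T, B3->F, B5->S, B4->T, B6->F; hits B1=T, B2=E, B3=F, B4=T, B5=S, B6=F
test 9 (c=0, t=3, w=-1) fires B2->S, B1->T, B3->T, B5->S, B4->T, B6->F; hits B1=T, B2=S, B3=T, B4=T, B5=S, B6=F
test 10 (c=-3, t=2, w=2) fires B2->E, B1->F, B5->S, B4->T, B6->F; hits B1=F, B2=E, B4=T, B5=S, B6=F
union over the pool: B1=T, B1=F, B2=S, B2=E, B3=T, B3=F, B4=T, B4=F, B5=S, B5=E, B6=T, B6=F, B7=F
uncovered (1 of 14): B7=T

Answer: B7=T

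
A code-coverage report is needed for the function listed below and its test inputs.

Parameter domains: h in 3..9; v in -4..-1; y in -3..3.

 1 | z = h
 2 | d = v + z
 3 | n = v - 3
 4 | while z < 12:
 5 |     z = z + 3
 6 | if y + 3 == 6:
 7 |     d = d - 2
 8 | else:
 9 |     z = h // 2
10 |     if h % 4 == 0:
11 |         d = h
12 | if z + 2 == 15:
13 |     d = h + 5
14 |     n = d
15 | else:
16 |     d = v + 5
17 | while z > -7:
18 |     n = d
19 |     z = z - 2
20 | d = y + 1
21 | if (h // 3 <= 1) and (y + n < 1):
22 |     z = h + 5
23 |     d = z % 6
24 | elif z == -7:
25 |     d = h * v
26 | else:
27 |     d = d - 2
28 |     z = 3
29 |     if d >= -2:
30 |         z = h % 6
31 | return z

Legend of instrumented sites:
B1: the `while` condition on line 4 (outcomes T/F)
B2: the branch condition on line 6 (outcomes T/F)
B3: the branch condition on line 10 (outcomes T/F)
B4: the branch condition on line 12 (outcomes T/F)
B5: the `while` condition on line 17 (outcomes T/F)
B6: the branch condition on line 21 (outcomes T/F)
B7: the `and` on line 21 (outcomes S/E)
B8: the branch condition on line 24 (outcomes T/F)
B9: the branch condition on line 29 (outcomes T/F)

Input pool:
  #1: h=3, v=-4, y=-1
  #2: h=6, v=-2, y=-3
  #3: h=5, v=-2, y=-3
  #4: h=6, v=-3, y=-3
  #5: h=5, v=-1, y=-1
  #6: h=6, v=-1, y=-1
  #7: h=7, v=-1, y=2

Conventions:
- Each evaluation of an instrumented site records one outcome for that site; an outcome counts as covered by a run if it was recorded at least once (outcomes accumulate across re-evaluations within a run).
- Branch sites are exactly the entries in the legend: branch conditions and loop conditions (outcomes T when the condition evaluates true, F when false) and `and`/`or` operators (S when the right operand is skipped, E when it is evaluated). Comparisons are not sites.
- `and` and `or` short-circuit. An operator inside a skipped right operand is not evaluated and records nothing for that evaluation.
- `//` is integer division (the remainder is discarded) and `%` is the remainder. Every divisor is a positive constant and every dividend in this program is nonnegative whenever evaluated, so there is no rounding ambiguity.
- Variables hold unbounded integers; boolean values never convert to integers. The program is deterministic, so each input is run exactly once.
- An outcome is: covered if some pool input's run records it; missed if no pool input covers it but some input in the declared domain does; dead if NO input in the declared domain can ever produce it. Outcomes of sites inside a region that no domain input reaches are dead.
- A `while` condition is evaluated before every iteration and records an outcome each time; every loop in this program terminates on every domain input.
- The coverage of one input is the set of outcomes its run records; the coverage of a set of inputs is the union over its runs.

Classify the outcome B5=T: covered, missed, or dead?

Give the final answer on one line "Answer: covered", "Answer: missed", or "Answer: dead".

B5=T is recorded by pool input(s) 1, 2, 3, 4, 5, 6, 7 -> covered

Answer: covered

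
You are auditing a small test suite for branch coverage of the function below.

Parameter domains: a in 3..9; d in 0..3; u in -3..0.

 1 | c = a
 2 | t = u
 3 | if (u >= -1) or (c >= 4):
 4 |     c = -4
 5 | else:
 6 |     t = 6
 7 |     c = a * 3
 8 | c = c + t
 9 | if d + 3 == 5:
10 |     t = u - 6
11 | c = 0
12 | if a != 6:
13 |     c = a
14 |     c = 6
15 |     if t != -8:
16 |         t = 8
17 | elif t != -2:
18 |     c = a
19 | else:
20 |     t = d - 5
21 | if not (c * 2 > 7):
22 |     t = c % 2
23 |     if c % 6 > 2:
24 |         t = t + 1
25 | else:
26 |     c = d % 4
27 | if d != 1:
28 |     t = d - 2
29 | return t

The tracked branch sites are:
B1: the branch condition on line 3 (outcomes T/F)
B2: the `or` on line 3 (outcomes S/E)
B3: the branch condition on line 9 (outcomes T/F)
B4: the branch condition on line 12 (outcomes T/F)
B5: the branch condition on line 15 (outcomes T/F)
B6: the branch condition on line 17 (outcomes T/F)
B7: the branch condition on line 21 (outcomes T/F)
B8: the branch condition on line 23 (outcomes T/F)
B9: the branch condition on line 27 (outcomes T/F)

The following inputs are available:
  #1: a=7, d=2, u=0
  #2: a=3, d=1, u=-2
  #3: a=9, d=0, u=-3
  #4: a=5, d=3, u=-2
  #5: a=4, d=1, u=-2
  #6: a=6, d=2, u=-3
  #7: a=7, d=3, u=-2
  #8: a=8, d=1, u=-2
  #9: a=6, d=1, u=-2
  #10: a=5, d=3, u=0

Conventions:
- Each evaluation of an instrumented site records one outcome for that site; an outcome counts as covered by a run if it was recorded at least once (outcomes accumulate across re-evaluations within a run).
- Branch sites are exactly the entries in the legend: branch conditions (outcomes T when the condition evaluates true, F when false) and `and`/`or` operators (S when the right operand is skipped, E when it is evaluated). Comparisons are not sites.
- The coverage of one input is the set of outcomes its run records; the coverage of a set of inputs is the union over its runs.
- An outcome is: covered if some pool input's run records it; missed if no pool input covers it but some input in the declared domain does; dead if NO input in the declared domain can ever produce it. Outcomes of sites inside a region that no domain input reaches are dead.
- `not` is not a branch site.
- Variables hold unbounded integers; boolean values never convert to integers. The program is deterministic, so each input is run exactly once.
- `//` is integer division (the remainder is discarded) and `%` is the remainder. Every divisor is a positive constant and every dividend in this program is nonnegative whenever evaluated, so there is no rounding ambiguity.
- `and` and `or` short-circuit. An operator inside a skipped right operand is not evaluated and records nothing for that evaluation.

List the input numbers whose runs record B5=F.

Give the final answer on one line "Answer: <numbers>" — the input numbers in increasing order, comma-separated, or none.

input #1 (a=7, d=2, u=0): misses B5=F
input #2 (a=3, d=1, u=-2): misses B5=F
input #3 (a=9, d=0, u=-3): misses B5=F
input #4 (a=5, d=3, u=-2): misses B5=F
input #5 (a=4, d=1, u=-2): misses B5=F
input #6 (a=6, d=2, u=-3): misses B5=F
input #7 (a=7, d=3, u=-2): misses B5=F
input #8 (a=8, d=1, u=-2): misses B5=F
input #9 (a=6, d=1, u=-2): misses B5=F
input #10 (a=5, d=3, u=0): misses B5=F

Answer: none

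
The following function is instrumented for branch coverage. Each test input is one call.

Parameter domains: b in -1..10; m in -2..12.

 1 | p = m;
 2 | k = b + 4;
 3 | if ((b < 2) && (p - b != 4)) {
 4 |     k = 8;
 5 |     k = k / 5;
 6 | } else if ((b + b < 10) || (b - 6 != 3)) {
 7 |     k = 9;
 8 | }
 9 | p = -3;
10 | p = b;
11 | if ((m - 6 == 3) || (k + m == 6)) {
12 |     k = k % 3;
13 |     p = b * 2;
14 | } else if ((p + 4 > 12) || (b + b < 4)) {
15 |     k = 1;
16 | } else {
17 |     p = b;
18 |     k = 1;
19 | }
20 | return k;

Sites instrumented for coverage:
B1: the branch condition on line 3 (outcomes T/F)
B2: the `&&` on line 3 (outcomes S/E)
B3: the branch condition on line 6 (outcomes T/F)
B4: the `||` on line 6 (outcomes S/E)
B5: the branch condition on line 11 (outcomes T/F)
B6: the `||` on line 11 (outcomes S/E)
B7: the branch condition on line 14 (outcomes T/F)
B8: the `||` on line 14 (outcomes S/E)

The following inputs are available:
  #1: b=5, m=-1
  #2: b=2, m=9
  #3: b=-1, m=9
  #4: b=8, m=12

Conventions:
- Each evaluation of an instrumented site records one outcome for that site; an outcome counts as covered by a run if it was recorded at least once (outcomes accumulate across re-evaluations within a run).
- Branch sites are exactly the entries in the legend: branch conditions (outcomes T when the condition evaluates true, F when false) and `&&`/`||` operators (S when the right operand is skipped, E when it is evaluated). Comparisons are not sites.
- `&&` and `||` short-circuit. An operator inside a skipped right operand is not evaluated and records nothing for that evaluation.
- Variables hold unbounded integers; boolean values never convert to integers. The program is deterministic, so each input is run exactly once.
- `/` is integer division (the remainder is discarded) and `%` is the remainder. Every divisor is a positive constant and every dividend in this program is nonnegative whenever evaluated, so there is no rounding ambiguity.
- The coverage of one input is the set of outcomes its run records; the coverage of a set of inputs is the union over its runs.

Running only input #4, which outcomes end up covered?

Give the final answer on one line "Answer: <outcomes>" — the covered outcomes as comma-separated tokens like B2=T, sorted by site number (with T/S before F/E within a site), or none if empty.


Simulating input #4 (b=8, m=12) step by step:
  B2->S, B1->F, B4->E, B3->T, B6->E, B5->F, B8->E, B7->F
distinct outcomes covered: B1=F, B2=S, B3=T, B4=E, B5=F, B6=E, B7=F, B8=E
Answer: B1=F, B2=S, B3=T, B4=E, B5=F, B6=E, B7=F, B8=E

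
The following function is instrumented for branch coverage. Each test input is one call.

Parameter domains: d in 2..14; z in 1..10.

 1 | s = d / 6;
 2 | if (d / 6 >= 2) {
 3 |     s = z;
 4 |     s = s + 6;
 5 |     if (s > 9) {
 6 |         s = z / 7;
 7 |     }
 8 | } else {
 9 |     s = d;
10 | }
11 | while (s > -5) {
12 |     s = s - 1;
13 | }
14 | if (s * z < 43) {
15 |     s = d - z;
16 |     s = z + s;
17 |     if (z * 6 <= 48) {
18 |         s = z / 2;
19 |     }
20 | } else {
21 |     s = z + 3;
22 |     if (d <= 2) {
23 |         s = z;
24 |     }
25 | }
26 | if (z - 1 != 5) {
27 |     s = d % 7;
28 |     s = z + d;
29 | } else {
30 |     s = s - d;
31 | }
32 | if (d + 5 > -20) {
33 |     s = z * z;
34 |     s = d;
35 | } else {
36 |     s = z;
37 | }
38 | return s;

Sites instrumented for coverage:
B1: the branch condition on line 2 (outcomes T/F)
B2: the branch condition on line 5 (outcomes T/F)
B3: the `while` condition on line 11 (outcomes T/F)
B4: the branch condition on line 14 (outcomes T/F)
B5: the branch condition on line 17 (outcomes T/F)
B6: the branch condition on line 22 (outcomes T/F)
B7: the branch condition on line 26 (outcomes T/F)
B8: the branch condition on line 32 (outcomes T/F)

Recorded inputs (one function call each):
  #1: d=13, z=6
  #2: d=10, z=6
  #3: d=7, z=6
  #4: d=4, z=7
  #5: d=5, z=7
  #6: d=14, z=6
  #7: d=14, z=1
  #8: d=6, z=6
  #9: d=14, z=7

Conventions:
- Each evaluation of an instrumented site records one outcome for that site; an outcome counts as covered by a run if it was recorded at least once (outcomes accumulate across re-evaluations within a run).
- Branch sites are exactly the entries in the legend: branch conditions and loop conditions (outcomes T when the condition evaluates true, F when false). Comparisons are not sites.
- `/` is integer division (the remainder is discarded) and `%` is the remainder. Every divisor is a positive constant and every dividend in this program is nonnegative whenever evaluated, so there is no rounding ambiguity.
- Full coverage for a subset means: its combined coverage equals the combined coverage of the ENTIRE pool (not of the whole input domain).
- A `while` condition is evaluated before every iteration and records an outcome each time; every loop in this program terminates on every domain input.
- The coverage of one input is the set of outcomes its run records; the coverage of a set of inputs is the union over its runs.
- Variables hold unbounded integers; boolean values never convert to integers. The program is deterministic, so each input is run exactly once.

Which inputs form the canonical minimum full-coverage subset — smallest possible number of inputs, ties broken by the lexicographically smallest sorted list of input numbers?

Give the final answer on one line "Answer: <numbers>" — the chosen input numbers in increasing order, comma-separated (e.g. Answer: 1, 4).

run #1 (d=13, z=6) runs B1->T, B2->T, B3->T, B3->T, B3->T, B3->T, B3->T, B3->F, B4->T, B5->T, B7->F, B8->T; records B1=T, B2=T, B3=T, B3=F, B4=T, B5=T, B7=F, B8=T
run #2 (d=10, z=6) runs B1->F, B3->T, B3->T, B3->T, B3->T, B3->T, B3->T, B3->T, B3->T, B3->T, B3->T, B3->T, B3->T, B3->T, ...; records B1=F, B3=T, B3=F, B4=T, B5=T, B7=F, B8=T
run #3 (d=7, z=6) runs B1->F, B3->T, B3->T, B3->T, B3->T, B3->T, B3->T, B3->T, B3->T, B3->T, B3->T, B3->T, B3->T, B3->F, ...; records B1=F, B3=T, B3=F, B4=T, B5=T, B7=F, B8=T
run #4 (d=4, z=7) runs B1->F, B3->T, B3->T, B3->T, B3->T, B3->T, B3->T, B3->T, B3->T, B3->T, B3->F, B4->T, B5->T, B7->T, ...; records B1=F, B3=T, B3=F, B4=T, B5=T, B7=T, B8=T
run #5 (d=5, z=7) runs B1->F, B3->T, B3->T, B3->T, B3->T, B3->T, B3->T, B3->T, B3->T, B3->T, B3->T, B3->F, B4->T, B5->T, ...; records B1=F, B3=T, B3=F, B4=T, B5=T, B7=T, B8=T
run #6 (d=14, z=6) runs B1->T, B2->T, B3->T, B3->T, B3->T, B3->T, B3->T, B3->F, B4->T, B5->T, B7->F, B8->T; records B1=T, B2=T, B3=T, B3=F, B4=T, B5=T, B7=F, B8=T
run #7 (d=14, z=1) runs B1->T, B2->F, B3->T, B3->T, B3->T, B3->T, B3->T, B3->T, B3->T, B3->T, B3->T, B3->T, B3->T, B3->T, ...; records B1=T, B2=F, B3=T, B3=F, B4=T, B5=T, B7=T, B8=T
run #8 (d=6, z=6) runs B1->F, B3->T, B3->T, B3->T, B3->T, B3->T, B3->T, B3->T, B3->T, B3->T, B3->T, B3->T, B3->F, B4->T, ...; records B1=F, B3=T, B3=F, B4=T, B5=T, B7=F, B8=T
run #9 (d=14, z=7) runs B1->T, B2->T, B3->T, B3->T, B3->T, B3->T, B3->T, B3->T, B3->F, B4->T, B5->T, B7->T, B8->T; records B1=T, B2=T, B3=T, B3=F, B4=T, B5=T, B7=T, B8=T
pool-wide coverage (11 outcomes): B1=T, B1=F, B2=T, B2=F, B3=T, B3=F, B4=T, B5=T, B7=T, B7=F, B8=T
checked all size-1 subsets: none covers 11 outcomes (max 8/11)
checked all size-2 subsets: none covers 11 outcomes (max 10/11)
size 3: inputs {1, 2, 7} cover all 11 outcomes, and no lexicographically smaller subset of this size does

Answer: 1, 2, 7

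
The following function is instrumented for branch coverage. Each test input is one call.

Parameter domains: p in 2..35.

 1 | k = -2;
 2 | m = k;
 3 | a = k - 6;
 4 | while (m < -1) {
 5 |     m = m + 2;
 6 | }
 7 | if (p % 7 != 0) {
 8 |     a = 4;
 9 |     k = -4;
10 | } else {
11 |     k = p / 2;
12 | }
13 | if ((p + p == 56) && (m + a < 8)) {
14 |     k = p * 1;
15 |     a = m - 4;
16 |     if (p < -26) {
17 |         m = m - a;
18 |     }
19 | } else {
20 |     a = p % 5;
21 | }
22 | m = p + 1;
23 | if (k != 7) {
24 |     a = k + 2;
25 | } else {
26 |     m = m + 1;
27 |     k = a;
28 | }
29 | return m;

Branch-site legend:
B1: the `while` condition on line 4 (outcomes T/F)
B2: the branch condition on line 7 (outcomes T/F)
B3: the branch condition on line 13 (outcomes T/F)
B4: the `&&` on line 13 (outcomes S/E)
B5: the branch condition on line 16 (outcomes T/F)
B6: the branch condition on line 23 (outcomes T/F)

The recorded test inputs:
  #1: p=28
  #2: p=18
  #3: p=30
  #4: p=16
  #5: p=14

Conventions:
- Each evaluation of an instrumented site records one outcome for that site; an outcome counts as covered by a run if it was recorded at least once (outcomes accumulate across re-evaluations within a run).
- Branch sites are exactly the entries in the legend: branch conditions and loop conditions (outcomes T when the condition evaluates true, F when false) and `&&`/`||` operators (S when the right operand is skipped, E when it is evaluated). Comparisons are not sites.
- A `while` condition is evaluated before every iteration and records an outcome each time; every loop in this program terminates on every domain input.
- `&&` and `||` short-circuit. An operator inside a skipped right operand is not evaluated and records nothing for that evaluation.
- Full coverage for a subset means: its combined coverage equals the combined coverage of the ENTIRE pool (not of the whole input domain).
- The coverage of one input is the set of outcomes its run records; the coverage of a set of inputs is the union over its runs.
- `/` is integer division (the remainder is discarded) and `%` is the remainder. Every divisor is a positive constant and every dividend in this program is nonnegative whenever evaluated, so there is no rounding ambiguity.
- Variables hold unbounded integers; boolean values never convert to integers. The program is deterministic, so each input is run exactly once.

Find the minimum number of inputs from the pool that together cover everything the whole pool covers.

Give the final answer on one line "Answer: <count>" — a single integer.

input #1, p=28: events B1->T, B1->F, B2->F, B4->E, B3->T, B5->F, B6->T; outcomes B1=T, B1=F, B2=F, B3=T, B4=E, B5=F, B6=T
input #2, p=18: events B1->T, B1->F, B2->T, B4->S, B3->F, B6->T; outcomes B1=T, B1=F, B2=T, B3=F, B4=S, B6=T
input #3, p=30: events B1->T, B1->F, B2->T, B4->S, B3->F, B6->T; outcomes B1=T, B1=F, B2=T, B3=F, B4=S, B6=T
input #4, p=16: events B1->T, B1->F, B2->T, B4->S, B3->F, B6->T; outcomes B1=T, B1=F, B2=T, B3=F, B4=S, B6=T
input #5, p=14: events B1->T, B1->F, B2->F, B4->S, B3->F, B6->F; outcomes B1=T, B1=F, B2=F, B3=F, B4=S, B6=F
union over all inputs: B1=T, B1=F, B2=T, B2=F, B3=T, B3=F, B4=S, B4=E, B5=F, B6=T, B6=F (11 outcomes)
size 1 is not enough: best union over all size-1 subsets is 7/11
size 2 is not enough: best union over all size-2 subsets is 10/11
at size 3, {1, 2, 5} reaches all 11 outcomes; every lexicographically earlier size-3 subset fails

Answer: 3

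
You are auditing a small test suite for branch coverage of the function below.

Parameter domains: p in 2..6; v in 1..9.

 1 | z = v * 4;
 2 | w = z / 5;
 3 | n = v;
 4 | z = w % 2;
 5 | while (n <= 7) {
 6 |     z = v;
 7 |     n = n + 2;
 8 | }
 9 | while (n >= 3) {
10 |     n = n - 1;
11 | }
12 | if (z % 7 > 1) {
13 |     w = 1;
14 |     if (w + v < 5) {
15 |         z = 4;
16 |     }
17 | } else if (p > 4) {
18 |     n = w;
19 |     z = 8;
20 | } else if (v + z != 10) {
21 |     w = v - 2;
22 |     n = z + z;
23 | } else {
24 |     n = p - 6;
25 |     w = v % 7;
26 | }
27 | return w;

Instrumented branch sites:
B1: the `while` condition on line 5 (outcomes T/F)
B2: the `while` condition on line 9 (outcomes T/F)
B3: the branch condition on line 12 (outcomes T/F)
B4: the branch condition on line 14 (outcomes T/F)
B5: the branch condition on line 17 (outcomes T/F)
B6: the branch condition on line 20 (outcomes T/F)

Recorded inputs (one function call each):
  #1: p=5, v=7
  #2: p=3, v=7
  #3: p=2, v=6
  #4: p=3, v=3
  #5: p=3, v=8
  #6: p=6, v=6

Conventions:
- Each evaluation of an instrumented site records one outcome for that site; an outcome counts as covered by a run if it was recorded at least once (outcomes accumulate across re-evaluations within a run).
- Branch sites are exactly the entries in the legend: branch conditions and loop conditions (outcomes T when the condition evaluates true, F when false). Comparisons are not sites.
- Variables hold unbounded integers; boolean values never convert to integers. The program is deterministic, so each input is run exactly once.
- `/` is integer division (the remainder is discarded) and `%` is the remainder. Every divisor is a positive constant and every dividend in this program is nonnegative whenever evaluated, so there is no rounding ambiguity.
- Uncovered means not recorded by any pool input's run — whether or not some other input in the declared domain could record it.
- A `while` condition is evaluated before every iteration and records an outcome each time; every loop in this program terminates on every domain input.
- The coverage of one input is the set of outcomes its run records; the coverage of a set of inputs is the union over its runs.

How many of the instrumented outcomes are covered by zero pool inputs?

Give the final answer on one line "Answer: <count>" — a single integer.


run #1 (p=5, v=7) runs B1->T, B1->F, B2->T, B2->T, B2->T, B2->T, B2->T, B2->T, B2->T, B2->F, B3->F, B5->T; records B1=T, B1=F, B2=T, B2=F, B3=F, B5=T
run #2 (p=3, v=7) runs B1->T, B1->F, B2->T, B2->T, B2->T, B2->T, B2->T, B2->T, B2->T, B2->F, B3->F, B5->F, B6->T; records B1=T, B1=F, B2=T, B2=F, B3=F, B5=F, B6=T
run #3 (p=2, v=6) runs B1->T, B1->F, B2->T, B2->T, B2->T, B2->T, B2->T, B2->T, B2->F, B3->T, B4->F; records B1=T, B1=F, B2=T, B2=F, B3=T, B4=F
run #4 (p=3, v=3) runs B1->T, B1->T, B1->T, B1->F, B2->T, B2->T, B2->T, B2->T, B2->T, B2->T, B2->T, B2->F, B3->T, B4->T; records B1=T, B1=F, B2=T, B2=F, B3=T, B4=T
run #5 (p=3, v=8) runs B1->F, B2->T, B2->T, B2->T, B2->T, B2->T, B2->T, B2->F, B3->F, B5->F, B6->T; records B1=F, B2=T, B2=F, B3=F, B5=F, B6=T
run #6 (p=6, v=6) runs B1->T, B1->F, B2->T, B2->T, B2->T, B2->T, B2->T, B2->T, B2->F, B3->T, B4->F; records B1=T, B1=F, B2=T, B2=F, B3=T, B4=F
union over the pool: B1=T, B1=F, B2=T, B2=F, B3=T, B3=F, B4=T, B4=F, B5=T, B5=F, B6=T
uncovered (1 of 12): B6=F
Answer: 1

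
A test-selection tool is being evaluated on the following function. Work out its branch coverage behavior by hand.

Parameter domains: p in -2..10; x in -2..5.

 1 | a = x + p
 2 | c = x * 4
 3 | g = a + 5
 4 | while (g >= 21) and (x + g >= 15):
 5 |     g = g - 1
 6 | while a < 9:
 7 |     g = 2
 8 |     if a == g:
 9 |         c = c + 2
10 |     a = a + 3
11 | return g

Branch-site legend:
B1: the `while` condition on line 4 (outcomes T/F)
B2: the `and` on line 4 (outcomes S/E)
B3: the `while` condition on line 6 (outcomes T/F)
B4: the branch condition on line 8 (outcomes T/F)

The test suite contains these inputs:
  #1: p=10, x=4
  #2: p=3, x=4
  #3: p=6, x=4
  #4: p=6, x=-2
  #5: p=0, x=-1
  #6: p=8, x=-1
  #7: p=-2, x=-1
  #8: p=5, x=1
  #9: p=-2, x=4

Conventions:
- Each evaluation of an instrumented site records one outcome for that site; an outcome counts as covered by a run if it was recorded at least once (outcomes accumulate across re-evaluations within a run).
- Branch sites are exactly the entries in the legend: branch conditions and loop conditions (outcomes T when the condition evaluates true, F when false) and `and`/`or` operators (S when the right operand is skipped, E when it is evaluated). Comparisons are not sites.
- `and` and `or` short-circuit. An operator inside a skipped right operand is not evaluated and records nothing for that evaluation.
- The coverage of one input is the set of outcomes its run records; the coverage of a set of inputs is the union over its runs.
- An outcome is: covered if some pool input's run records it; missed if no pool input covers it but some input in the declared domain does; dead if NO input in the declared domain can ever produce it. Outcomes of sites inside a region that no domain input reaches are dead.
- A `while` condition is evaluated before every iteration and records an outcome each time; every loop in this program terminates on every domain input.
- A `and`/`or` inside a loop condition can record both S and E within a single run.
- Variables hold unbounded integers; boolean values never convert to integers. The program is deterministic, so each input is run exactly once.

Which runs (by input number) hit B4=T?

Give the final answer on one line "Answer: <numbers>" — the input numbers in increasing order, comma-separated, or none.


input #1 (p=10, x=4): never hits B4=T
input #2 (p=3, x=4): never hits B4=T
input #3 (p=6, x=4): never hits B4=T
input #4 (p=6, x=-2): never hits B4=T
input #5 (p=0, x=-1): hits B4=T
input #6 (p=8, x=-1): never hits B4=T
input #7 (p=-2, x=-1): never hits B4=T
input #8 (p=5, x=1): never hits B4=T
input #9 (p=-2, x=4): hits B4=T
Answer: 5, 9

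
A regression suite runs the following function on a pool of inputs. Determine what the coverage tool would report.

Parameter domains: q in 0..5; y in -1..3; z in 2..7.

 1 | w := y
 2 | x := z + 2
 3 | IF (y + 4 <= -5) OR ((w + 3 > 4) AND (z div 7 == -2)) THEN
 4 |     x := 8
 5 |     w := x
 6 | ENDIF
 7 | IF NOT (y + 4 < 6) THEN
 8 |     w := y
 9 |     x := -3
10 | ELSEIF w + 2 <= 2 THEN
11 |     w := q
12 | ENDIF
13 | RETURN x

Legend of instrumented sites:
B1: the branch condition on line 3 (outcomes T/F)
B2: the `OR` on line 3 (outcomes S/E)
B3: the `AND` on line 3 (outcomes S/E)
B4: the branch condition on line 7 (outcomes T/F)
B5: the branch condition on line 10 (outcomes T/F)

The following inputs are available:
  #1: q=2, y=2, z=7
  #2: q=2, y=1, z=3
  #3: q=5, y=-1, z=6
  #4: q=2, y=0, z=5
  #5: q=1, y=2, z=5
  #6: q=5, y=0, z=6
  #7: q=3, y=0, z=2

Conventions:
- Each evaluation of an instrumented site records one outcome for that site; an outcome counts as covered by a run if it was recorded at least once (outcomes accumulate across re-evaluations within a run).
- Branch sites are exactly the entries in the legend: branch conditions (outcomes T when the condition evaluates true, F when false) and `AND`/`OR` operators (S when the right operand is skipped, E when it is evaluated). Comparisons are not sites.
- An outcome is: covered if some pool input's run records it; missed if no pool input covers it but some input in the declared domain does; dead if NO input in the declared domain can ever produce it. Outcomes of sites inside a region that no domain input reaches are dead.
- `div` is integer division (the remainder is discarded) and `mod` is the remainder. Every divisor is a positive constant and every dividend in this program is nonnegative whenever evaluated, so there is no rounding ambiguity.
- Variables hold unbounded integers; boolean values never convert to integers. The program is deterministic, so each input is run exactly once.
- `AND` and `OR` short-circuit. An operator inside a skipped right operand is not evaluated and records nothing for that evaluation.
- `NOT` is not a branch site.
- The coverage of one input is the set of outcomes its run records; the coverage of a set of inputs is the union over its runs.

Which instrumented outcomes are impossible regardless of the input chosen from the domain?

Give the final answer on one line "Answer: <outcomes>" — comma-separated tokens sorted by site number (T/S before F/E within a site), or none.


checking every outcome against all 180 domain inputs:
  B1=T: never recorded by any domain input -> dead
  B2=S: never recorded by any domain input -> dead
  reachable outcomes have witnesses, e.g. B1=F (e.g. q=0, y=-1, z=2), B2=E (e.g. q=0, y=-1, z=2), B3=S (e.g. q=0, y=-1, z=2), B3=E (e.g. q=0, y=2, z=2)
Answer: B1=T, B2=S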